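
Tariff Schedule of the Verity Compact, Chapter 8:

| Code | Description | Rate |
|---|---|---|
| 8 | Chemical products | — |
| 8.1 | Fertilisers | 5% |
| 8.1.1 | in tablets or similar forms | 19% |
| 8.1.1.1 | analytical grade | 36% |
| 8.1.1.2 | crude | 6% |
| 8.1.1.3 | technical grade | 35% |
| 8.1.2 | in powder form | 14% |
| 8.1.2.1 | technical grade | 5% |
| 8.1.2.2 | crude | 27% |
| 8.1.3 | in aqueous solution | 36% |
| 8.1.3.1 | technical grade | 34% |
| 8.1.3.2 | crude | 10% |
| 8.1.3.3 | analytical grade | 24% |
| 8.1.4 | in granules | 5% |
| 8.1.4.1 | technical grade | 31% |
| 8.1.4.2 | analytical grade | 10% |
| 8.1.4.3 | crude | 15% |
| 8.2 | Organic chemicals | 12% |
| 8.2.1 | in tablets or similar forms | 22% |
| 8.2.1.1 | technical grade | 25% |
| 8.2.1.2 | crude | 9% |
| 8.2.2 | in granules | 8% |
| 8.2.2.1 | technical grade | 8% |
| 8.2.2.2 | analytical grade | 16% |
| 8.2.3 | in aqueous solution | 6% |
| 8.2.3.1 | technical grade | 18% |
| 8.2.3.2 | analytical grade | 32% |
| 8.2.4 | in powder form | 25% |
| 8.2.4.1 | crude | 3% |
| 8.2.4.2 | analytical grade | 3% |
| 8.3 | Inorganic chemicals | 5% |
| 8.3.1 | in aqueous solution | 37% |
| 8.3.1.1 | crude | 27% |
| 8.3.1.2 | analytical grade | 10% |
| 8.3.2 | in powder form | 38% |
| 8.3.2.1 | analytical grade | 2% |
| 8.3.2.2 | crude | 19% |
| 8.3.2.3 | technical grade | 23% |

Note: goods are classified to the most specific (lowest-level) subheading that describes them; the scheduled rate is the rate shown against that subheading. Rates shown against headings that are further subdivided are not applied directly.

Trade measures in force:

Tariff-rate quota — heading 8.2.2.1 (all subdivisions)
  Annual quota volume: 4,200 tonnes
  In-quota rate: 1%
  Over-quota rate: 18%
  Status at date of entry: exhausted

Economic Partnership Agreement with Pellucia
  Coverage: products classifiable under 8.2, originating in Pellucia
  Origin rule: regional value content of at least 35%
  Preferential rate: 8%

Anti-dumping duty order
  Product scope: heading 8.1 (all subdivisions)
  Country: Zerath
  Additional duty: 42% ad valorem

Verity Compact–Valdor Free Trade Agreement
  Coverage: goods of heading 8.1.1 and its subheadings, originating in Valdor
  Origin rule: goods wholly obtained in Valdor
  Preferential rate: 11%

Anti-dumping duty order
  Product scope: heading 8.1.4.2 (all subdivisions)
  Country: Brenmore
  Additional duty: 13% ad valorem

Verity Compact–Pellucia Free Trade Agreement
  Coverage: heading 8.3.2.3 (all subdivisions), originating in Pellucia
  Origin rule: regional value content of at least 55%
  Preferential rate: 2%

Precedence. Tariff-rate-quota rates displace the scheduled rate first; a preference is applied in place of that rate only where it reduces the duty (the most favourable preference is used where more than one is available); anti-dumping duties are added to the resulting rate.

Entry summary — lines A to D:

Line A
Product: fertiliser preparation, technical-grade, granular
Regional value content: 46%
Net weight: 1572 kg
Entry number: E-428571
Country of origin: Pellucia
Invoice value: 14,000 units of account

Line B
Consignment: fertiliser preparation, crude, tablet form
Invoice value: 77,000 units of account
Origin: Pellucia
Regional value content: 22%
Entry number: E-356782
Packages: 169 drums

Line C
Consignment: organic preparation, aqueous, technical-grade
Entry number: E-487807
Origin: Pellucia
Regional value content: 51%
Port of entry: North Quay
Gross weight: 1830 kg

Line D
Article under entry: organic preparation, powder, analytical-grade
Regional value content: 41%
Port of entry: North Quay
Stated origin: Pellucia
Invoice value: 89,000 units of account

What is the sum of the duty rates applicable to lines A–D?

48%

Line A: fertiliser → 8.1; granular → 8.1.4; technical-grade → 8.1.4.1. Scheduled 31%. Pellucia agreement on 8.2: 8.1.4.1 not covered; Pellucia agreement on 8.3.2.3: 8.1.4.1 not covered. → 31%.
Line B: fertiliser → 8.1; tablet form → 8.1.1; crude → 8.1.1.2. Scheduled 6%. Pellucia agreement on 8.2: 8.1.1.2 not covered; Pellucia agreement on 8.3.2.3: 8.1.1.2 not covered. → 6%.
Line C: organic → 8.2; aqueous → 8.2.3; technical-grade → 8.2.3.1. Scheduled 18%. Pellucia agreement on 8.2: RVC ≥ 35% → 8% available; Pellucia agreement on 8.3.2.3: 8.2.3.1 not covered; preferential 8%. → 8%.
Line D: organic → 8.2; powder → 8.2.4; analytical-grade → 8.2.4.2. Scheduled 3%. Pellucia agreement on 8.2: RVC ≥ 35% → 8% available; Pellucia agreement on 8.3.2.3: 8.2.4.2 not covered; preference 8% not lower than 3% → no reduction. → 3%.
Sum: 31% + 6% + 8% + 3% = 48%.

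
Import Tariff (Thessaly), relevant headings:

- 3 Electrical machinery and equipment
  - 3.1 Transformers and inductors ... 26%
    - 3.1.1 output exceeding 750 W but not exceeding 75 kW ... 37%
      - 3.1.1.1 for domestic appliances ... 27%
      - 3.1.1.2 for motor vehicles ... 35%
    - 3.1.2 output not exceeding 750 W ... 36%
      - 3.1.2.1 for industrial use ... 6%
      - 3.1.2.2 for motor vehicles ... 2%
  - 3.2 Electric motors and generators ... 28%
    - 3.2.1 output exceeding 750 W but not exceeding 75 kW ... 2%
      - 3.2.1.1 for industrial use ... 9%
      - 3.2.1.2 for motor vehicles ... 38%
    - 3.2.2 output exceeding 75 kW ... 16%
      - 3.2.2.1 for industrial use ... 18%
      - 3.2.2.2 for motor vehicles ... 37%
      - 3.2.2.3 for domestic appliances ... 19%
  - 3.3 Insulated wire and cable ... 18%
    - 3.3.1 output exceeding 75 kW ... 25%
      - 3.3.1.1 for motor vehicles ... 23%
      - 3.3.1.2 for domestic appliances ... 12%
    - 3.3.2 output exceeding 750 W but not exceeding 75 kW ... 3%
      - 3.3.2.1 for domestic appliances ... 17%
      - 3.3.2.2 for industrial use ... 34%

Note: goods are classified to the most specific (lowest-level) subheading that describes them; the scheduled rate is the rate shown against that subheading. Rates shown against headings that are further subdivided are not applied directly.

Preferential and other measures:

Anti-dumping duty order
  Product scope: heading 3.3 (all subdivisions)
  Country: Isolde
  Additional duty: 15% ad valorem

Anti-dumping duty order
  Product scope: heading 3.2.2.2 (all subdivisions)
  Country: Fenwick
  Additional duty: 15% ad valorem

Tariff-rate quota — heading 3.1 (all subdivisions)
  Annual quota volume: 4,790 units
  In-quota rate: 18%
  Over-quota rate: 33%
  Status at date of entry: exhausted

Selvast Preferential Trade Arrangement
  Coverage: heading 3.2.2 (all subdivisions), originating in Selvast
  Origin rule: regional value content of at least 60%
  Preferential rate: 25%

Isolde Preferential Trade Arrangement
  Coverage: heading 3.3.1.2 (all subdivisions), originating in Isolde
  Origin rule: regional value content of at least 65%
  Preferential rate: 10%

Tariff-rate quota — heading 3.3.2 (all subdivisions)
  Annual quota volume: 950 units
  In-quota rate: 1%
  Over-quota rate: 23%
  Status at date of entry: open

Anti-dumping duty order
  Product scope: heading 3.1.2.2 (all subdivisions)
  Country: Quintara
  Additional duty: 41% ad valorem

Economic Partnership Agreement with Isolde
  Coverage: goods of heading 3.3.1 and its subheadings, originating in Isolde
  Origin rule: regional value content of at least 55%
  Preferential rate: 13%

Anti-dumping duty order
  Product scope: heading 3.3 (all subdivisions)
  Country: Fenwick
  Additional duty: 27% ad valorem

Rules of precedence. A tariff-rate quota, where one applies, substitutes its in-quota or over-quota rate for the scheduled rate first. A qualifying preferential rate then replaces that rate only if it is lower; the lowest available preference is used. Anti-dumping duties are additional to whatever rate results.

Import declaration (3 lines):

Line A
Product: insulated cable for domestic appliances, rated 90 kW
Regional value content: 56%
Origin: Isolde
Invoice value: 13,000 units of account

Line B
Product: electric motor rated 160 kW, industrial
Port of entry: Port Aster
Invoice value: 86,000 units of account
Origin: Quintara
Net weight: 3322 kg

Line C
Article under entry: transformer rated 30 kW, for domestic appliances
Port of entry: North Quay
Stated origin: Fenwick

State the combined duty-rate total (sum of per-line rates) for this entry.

78%

Line A: insulated cable → 3.3; rated 90 kW → 3.3.1; for domestic appliances → 3.3.1.2. Scheduled 12%. Isolde agreement on 3.3.1.2: RVC < 65%; Isolde agreement on 3.3.1: RVC ≥ 55% → 13% available; preference 13% not lower than 12% → no reduction; anti-dumping (Isolde, 3.3): +15%; total 12% + 15% = 27%. → 27%.
Line B: electric motor → 3.2; rated 160 kW → 3.2.2; industrial → 3.2.2.1. Scheduled 18%. No special measure applies. → 18%.
Line C: transformer → 3.1; rated 30 kW → 3.1.1; for domestic appliances → 3.1.1.1. Scheduled 27%. quota on 3.1 exhausted → over-quota 33%. → 33%.
Sum: 27% + 18% + 33% = 78%.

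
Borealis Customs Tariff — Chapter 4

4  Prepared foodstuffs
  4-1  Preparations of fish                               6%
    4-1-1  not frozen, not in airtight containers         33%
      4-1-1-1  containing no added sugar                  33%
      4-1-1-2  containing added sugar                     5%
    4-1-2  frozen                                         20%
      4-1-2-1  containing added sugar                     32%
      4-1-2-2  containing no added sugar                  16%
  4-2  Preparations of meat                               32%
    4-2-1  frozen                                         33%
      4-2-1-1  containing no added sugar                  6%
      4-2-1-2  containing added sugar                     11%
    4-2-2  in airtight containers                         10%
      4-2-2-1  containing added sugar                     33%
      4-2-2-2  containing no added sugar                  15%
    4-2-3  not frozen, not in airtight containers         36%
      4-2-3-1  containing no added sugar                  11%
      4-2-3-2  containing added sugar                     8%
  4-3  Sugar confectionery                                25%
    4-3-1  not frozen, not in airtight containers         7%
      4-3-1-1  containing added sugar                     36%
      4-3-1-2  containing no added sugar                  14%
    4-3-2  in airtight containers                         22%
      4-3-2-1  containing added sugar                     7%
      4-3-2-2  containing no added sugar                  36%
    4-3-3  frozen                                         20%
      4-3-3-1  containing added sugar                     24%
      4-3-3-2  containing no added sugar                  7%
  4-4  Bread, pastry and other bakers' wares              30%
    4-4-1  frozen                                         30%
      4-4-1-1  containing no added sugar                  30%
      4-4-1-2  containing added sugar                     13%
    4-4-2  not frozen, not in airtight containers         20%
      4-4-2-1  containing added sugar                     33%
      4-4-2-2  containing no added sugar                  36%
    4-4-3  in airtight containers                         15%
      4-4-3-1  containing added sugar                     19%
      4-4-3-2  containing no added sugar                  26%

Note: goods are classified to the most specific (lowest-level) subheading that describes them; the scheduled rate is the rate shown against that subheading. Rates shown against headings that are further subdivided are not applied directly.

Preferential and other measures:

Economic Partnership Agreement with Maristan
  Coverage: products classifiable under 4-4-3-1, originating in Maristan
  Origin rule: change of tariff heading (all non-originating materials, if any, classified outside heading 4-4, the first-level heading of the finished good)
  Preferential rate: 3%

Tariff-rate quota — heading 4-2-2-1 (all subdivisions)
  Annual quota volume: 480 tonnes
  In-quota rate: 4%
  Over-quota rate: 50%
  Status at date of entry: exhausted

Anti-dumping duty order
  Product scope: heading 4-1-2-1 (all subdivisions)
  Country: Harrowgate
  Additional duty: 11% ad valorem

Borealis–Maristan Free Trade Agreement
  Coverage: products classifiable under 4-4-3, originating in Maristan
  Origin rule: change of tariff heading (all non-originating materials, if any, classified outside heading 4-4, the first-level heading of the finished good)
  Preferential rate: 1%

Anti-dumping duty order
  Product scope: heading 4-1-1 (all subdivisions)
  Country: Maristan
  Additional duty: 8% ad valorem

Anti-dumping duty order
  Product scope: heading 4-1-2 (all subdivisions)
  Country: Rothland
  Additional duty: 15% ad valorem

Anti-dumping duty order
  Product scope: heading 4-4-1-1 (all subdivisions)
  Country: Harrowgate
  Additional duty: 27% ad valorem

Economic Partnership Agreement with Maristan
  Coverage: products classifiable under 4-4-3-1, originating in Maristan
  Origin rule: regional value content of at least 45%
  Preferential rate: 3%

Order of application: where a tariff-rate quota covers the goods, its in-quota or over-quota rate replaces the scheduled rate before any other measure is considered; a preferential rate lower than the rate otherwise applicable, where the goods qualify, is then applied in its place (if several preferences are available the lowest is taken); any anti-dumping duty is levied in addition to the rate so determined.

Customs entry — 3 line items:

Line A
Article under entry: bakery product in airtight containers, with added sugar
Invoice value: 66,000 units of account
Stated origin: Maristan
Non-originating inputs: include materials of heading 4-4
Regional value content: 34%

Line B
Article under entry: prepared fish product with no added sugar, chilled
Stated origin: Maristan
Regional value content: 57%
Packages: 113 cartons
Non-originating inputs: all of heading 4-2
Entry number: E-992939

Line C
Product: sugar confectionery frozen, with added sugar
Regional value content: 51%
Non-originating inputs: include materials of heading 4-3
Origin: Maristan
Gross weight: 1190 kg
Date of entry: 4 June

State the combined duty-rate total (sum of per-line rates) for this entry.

Line A: bakery product → 4-4; in airtight containers → 4-4-3; with added sugar → 4-4-3-1. Scheduled 19%. Maristan agreement on 4-4-3-1: CTH not met; Maristan agreement on 4-4-3: CTH not met; Maristan agreement on 4-4-3-1: RVC < 45%. → 19%.
Line B: prepared fish product → 4-1; chilled → 4-1-1; with no added sugar → 4-1-1-1. Scheduled 33%. Maristan agreement on 4-4-3-1: 4-1-1-1 not covered; Maristan agreement on 4-4-3: 4-1-1-1 not covered; Maristan agreement on 4-4-3-1: 4-1-1-1 not covered; anti-dumping (Maristan, 4-1-1): +8%; total 33% + 8% = 41%. → 41%.
Line C: sugar confectionery → 4-3; frozen → 4-3-3; with added sugar → 4-3-3-1. Scheduled 24%. Maristan agreement on 4-4-3-1: 4-3-3-1 not covered; Maristan agreement on 4-4-3: 4-3-3-1 not covered; Maristan agreement on 4-4-3-1: 4-3-3-1 not covered. → 24%.
Sum: 19% + 41% + 24% = 84%.

84%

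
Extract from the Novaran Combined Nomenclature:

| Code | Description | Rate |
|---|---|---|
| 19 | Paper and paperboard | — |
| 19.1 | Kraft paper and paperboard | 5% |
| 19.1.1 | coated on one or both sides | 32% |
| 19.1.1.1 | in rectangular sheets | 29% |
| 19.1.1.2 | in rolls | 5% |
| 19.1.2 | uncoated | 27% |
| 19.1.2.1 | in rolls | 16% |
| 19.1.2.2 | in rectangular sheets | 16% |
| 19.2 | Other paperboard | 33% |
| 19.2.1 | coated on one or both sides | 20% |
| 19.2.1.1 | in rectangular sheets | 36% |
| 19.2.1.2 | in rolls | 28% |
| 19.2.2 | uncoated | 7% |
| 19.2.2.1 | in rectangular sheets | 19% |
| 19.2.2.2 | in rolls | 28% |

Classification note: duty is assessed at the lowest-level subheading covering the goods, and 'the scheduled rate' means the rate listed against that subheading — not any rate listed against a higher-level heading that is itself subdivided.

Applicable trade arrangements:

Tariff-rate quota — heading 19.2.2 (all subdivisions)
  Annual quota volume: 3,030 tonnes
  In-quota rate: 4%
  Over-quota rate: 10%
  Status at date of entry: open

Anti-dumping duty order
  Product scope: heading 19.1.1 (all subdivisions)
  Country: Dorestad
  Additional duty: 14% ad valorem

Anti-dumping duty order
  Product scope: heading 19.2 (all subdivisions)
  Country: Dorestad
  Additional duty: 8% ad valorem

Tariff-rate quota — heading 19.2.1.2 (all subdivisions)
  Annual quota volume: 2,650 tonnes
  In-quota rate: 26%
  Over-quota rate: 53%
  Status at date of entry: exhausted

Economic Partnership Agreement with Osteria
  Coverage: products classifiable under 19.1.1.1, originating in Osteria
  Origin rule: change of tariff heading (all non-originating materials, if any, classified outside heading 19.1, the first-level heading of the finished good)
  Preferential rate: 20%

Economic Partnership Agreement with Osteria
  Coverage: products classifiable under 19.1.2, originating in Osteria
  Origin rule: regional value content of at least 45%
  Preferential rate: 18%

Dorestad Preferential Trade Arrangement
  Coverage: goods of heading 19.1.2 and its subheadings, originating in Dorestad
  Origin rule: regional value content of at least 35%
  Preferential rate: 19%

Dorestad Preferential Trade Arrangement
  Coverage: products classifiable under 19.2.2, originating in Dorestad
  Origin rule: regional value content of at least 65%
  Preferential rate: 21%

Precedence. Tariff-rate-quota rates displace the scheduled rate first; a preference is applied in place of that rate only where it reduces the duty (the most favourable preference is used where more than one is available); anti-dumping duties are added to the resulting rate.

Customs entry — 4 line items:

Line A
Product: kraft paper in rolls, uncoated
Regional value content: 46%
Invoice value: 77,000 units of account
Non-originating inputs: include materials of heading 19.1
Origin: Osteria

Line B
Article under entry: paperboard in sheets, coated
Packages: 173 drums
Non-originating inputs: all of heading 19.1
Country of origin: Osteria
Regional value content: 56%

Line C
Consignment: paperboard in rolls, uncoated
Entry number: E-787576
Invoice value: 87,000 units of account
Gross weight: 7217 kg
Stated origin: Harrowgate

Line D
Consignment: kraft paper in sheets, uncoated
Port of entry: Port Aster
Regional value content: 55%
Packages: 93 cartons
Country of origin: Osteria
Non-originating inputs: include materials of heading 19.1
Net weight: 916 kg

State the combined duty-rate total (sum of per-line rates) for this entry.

72%

Line A: kraft paper → 19.1; uncoated → 19.1.2; in rolls → 19.1.2.1. Scheduled 16%. Osteria agreement on 19.1.1.1: 19.1.2.1 not covered; Osteria agreement on 19.1.2: RVC ≥ 45% → 18% available; preference 18% not lower than 16% → no reduction. → 16%.
Line B: paperboard → 19.2; coated → 19.2.1; in sheets → 19.2.1.1. Scheduled 36%. Osteria agreement on 19.1.1.1: 19.2.1.1 not covered; Osteria agreement on 19.1.2: 19.2.1.1 not covered. → 36%.
Line C: paperboard → 19.2; uncoated → 19.2.2; in rolls → 19.2.2.2. Scheduled 28%. quota on 19.2.2 open → in-quota 4%. → 4%.
Line D: kraft paper → 19.1; uncoated → 19.1.2; in sheets → 19.1.2.2. Scheduled 16%. Osteria agreement on 19.1.1.1: 19.1.2.2 not covered; Osteria agreement on 19.1.2: RVC ≥ 45% → 18% available; preference 18% not lower than 16% → no reduction. → 16%.
Sum: 16% + 36% + 4% + 16% = 72%.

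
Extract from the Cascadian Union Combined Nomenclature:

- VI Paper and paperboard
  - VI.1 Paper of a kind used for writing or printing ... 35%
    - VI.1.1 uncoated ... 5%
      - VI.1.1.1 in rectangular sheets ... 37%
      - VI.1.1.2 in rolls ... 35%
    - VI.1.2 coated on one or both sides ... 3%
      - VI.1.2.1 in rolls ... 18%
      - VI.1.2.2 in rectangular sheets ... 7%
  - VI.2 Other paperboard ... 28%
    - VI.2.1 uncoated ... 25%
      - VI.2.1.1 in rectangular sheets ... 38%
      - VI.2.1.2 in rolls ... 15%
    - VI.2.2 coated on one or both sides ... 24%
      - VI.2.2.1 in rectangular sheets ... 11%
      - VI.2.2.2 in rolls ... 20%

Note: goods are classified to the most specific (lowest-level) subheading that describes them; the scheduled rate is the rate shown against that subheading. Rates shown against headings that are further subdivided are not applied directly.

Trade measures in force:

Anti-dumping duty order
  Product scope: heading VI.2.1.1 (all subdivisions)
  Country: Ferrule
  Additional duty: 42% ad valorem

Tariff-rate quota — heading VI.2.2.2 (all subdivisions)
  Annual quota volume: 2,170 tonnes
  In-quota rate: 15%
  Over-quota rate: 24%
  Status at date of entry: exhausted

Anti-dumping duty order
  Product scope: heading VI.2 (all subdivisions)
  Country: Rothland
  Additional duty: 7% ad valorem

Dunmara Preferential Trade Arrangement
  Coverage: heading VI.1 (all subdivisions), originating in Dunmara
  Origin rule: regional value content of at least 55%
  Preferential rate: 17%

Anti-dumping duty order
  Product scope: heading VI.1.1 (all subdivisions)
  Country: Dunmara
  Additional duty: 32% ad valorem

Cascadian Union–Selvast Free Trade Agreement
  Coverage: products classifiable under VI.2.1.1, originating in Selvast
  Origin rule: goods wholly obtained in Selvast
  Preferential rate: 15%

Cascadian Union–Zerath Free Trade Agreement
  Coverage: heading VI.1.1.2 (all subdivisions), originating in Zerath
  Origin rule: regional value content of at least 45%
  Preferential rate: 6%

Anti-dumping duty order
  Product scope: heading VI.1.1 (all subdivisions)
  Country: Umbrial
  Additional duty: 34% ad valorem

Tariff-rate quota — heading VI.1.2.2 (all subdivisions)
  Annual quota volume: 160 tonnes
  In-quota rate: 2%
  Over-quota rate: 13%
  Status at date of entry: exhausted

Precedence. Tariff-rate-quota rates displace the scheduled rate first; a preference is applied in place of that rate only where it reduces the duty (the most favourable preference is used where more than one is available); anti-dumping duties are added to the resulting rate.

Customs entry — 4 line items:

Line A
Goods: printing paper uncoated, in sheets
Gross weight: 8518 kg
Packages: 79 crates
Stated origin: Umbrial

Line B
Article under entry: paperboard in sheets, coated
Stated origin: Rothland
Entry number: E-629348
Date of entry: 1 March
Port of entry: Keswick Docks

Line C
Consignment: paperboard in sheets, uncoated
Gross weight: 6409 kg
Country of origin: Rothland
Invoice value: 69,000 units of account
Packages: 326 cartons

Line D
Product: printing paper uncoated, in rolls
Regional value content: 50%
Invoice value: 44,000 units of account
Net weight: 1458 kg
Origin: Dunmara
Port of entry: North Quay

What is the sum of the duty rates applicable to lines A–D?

Line A: printing paper → VI.1; uncoated → VI.1.1; in sheets → VI.1.1.1. Scheduled 37%. anti-dumping (Umbrial, VI.1.1): +34%; total 37% + 34% = 71%. → 71%.
Line B: paperboard → VI.2; coated → VI.2.2; in sheets → VI.2.2.1. Scheduled 11%. anti-dumping (Rothland, VI.2): +7%; total 11% + 7% = 18%. → 18%.
Line C: paperboard → VI.2; uncoated → VI.2.1; in sheets → VI.2.1.1. Scheduled 38%. anti-dumping (Rothland, VI.2): +7%; total 38% + 7% = 45%. → 45%.
Line D: printing paper → VI.1; uncoated → VI.1.1; in rolls → VI.1.1.2. Scheduled 35%. Dunmara agreement on VI.1: RVC < 55%; anti-dumping (Dunmara, VI.1.1): +32%; total 35% + 32% = 67%. → 67%.
Sum: 71% + 18% + 45% + 67% = 201%.

201%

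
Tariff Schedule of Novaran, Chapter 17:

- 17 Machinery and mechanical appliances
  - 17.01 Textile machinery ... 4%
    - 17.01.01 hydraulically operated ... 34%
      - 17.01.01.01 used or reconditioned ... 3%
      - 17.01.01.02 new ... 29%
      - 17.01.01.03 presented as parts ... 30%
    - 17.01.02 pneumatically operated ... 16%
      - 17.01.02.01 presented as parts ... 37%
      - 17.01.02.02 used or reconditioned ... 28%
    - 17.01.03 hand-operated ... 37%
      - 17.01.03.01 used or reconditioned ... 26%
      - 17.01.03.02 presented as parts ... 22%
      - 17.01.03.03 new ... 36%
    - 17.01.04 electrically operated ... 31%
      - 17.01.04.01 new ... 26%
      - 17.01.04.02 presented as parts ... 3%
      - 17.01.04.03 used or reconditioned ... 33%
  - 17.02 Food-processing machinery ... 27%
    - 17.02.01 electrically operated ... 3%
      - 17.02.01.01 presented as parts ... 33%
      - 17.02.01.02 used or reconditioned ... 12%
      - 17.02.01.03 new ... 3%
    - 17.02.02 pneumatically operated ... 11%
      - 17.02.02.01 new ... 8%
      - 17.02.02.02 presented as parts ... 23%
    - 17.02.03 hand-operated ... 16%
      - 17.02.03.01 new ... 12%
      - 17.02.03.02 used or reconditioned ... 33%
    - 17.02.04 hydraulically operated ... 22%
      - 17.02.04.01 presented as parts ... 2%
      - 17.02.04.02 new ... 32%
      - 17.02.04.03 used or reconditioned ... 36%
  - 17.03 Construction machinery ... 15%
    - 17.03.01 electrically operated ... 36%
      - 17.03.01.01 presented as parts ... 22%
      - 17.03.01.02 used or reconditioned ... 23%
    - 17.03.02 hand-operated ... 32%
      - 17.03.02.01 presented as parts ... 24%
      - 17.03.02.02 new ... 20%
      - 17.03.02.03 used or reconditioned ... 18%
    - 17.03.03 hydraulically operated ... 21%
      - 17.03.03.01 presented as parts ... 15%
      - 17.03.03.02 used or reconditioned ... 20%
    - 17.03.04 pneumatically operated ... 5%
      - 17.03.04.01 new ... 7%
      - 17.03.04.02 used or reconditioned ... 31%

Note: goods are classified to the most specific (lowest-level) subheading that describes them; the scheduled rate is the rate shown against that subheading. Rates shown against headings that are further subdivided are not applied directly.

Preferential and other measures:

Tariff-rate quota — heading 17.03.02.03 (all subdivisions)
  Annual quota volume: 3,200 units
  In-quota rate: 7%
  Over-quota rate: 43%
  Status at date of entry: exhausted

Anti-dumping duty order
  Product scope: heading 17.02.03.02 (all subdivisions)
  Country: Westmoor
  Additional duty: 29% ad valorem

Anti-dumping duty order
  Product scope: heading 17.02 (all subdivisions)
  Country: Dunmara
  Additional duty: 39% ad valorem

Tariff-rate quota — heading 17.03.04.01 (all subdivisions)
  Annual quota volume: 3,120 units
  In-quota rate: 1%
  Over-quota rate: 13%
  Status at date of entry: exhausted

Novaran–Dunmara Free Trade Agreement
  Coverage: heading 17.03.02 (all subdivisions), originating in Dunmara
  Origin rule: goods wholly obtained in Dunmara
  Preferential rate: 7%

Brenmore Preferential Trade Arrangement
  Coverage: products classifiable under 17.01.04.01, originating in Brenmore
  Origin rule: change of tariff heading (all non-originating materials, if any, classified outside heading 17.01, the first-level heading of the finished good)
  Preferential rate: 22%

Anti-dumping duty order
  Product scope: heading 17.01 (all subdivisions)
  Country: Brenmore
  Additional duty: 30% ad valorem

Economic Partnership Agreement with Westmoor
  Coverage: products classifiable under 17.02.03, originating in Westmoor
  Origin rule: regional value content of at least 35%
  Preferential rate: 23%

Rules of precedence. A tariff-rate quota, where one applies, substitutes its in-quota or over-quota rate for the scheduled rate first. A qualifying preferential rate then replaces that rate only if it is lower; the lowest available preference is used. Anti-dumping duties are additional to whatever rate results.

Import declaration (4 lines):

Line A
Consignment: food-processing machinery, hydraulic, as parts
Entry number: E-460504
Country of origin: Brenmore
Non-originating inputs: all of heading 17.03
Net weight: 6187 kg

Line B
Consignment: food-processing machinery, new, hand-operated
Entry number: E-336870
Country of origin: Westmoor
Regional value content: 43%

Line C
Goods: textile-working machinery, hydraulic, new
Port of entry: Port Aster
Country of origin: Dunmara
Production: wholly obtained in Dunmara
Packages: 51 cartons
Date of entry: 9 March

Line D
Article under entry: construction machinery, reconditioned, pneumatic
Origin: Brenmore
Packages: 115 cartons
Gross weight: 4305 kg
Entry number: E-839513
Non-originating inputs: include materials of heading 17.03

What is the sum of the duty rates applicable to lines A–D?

74%

Line A: food-processing → 17.02; hydraulic → 17.02.04; as parts → 17.02.04.01. Scheduled 2%. Brenmore agreement on 17.01.04.01: 17.02.04.01 not covered. → 2%.
Line B: food-processing → 17.02; hand-operated → 17.02.03; new → 17.02.03.01. Scheduled 12%. Westmoor agreement on 17.02.03: RVC ≥ 35% → 23% available; preference 23% not lower than 12% → no reduction. → 12%.
Line C: textile-working → 17.01; hydraulic → 17.01.01; new → 17.01.01.02. Scheduled 29%. Dunmara agreement on 17.03.02: 17.01.01.02 not covered. → 29%.
Line D: construction → 17.03; pneumatic → 17.03.04; reconditioned → 17.03.04.02. Scheduled 31%. Brenmore agreement on 17.01.04.01: 17.03.04.02 not covered. → 31%.
Sum: 2% + 12% + 29% + 31% = 74%.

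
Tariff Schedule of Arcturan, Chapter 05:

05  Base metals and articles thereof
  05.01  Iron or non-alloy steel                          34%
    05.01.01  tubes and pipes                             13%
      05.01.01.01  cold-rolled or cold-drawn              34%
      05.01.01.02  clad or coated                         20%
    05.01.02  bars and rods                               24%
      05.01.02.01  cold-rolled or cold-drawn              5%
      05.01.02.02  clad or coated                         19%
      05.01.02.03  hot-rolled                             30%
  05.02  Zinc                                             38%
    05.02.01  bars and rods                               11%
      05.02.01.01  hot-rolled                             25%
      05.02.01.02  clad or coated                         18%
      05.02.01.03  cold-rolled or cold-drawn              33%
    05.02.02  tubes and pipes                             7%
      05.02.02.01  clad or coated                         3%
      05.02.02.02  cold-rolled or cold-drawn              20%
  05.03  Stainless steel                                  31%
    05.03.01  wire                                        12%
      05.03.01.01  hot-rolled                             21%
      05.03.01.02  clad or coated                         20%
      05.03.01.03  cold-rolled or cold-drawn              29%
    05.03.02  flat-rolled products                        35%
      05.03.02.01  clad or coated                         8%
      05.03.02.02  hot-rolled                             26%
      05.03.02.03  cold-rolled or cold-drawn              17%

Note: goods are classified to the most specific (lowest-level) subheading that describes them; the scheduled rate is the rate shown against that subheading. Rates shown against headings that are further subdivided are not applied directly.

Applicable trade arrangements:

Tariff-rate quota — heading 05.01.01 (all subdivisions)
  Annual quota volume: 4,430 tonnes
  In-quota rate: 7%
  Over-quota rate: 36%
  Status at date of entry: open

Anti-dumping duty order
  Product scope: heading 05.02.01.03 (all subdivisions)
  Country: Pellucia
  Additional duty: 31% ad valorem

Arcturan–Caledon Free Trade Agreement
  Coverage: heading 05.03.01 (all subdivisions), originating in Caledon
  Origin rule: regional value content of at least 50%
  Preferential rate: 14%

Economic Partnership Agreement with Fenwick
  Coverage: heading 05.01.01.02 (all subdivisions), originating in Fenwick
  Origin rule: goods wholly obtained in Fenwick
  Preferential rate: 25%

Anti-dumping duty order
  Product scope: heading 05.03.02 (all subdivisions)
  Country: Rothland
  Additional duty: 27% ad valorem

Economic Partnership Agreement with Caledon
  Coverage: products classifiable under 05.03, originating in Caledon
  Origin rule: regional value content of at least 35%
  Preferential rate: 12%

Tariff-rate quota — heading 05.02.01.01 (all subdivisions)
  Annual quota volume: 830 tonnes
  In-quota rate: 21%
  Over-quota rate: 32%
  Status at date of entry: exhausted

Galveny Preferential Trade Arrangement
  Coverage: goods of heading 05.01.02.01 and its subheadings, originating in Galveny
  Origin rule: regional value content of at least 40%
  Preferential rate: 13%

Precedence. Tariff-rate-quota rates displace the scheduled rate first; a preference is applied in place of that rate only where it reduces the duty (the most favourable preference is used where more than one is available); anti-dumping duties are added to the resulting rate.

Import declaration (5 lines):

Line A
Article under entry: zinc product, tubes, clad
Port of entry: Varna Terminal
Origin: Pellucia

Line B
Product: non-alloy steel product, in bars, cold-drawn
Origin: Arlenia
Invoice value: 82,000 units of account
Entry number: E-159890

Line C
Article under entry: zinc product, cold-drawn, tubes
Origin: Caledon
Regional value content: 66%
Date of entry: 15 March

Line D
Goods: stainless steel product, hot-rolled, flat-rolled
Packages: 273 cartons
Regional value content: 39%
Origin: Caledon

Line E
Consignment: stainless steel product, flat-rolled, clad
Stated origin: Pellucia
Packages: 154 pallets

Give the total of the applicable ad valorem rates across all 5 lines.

Line A: zinc → 05.02; tubes → 05.02.02; clad → 05.02.02.01. Scheduled 3%. No special measure applies. → 3%.
Line B: non-alloy steel → 05.01; in bars → 05.01.02; cold-drawn → 05.01.02.01. Scheduled 5%. No special measure applies. → 5%.
Line C: zinc → 05.02; tubes → 05.02.02; cold-drawn → 05.02.02.02. Scheduled 20%. Caledon agreement on 05.03.01: 05.02.02.02 not covered; Caledon agreement on 05.03: 05.02.02.02 not covered. → 20%.
Line D: stainless steel → 05.03; flat-rolled → 05.03.02; hot-rolled → 05.03.02.02. Scheduled 26%. Caledon agreement on 05.03.01: 05.03.02.02 not covered; Caledon agreement on 05.03: RVC ≥ 35% → 12% available; preferential 12%. → 12%.
Line E: stainless steel → 05.03; flat-rolled → 05.03.02; clad → 05.03.02.01. Scheduled 8%. No special measure applies. → 8%.
Sum: 3% + 5% + 20% + 12% + 8% = 48%.

48%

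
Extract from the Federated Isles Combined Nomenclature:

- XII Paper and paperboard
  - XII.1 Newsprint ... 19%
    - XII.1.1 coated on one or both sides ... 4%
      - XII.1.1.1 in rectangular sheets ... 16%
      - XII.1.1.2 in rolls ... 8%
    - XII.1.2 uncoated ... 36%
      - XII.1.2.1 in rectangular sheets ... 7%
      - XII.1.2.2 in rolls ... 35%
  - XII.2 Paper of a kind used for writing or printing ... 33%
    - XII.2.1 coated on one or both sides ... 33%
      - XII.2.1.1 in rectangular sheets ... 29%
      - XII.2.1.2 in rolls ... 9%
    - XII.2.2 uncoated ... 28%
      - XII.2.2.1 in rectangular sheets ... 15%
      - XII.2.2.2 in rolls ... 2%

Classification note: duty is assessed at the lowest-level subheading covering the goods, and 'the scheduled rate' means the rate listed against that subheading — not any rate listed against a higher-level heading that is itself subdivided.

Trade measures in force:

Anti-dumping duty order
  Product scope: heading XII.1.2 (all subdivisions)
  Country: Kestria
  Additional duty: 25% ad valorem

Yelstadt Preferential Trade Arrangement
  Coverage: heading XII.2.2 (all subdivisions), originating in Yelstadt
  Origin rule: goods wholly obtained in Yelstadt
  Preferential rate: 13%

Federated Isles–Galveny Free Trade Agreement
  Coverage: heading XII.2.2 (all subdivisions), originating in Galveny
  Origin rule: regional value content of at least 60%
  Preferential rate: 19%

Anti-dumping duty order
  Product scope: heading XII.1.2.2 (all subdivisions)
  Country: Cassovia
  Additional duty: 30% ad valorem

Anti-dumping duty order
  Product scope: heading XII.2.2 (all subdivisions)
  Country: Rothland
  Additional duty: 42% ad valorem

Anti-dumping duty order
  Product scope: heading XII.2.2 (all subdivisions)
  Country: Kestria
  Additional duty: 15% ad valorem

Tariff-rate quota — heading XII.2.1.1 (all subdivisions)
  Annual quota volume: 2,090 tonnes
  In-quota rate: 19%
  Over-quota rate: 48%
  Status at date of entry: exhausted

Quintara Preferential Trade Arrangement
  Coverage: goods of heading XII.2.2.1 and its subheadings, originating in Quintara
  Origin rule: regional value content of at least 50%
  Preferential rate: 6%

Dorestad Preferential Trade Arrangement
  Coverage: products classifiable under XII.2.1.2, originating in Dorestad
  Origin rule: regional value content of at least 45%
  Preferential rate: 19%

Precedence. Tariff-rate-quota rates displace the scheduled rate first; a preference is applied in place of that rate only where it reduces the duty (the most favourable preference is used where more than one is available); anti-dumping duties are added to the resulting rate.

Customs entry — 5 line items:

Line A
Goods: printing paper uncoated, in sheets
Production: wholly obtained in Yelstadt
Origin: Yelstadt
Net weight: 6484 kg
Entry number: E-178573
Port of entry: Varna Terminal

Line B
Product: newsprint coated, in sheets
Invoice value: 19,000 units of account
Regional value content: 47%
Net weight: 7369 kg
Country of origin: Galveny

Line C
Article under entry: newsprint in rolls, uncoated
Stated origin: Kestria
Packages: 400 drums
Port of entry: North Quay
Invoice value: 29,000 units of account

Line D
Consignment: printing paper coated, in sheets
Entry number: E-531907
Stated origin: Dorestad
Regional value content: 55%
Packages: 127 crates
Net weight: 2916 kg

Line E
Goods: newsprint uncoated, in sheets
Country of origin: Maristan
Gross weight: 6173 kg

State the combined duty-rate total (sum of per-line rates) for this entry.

144%

Line A: printing paper → XII.2; uncoated → XII.2.2; in sheets → XII.2.2.1. Scheduled 15%. Yelstadt agreement on XII.2.2: wholly obtained → 13% available; preferential 13%. → 13%.
Line B: newsprint → XII.1; coated → XII.1.1; in sheets → XII.1.1.1. Scheduled 16%. Galveny agreement on XII.2.2: XII.1.1.1 not covered. → 16%.
Line C: newsprint → XII.1; uncoated → XII.1.2; in rolls → XII.1.2.2. Scheduled 35%. anti-dumping (Kestria, XII.1.2): +25%; total 35% + 25% = 60%. → 60%.
Line D: printing paper → XII.2; coated → XII.2.1; in sheets → XII.2.1.1. Scheduled 29%. quota on XII.2.1.1 exhausted → over-quota 48%; Dorestad agreement on XII.2.1.2: XII.2.1.1 not covered. → 48%.
Line E: newsprint → XII.1; uncoated → XII.1.2; in sheets → XII.1.2.1. Scheduled 7%. No special measure applies. → 7%.
Sum: 13% + 16% + 60% + 48% + 7% = 144%.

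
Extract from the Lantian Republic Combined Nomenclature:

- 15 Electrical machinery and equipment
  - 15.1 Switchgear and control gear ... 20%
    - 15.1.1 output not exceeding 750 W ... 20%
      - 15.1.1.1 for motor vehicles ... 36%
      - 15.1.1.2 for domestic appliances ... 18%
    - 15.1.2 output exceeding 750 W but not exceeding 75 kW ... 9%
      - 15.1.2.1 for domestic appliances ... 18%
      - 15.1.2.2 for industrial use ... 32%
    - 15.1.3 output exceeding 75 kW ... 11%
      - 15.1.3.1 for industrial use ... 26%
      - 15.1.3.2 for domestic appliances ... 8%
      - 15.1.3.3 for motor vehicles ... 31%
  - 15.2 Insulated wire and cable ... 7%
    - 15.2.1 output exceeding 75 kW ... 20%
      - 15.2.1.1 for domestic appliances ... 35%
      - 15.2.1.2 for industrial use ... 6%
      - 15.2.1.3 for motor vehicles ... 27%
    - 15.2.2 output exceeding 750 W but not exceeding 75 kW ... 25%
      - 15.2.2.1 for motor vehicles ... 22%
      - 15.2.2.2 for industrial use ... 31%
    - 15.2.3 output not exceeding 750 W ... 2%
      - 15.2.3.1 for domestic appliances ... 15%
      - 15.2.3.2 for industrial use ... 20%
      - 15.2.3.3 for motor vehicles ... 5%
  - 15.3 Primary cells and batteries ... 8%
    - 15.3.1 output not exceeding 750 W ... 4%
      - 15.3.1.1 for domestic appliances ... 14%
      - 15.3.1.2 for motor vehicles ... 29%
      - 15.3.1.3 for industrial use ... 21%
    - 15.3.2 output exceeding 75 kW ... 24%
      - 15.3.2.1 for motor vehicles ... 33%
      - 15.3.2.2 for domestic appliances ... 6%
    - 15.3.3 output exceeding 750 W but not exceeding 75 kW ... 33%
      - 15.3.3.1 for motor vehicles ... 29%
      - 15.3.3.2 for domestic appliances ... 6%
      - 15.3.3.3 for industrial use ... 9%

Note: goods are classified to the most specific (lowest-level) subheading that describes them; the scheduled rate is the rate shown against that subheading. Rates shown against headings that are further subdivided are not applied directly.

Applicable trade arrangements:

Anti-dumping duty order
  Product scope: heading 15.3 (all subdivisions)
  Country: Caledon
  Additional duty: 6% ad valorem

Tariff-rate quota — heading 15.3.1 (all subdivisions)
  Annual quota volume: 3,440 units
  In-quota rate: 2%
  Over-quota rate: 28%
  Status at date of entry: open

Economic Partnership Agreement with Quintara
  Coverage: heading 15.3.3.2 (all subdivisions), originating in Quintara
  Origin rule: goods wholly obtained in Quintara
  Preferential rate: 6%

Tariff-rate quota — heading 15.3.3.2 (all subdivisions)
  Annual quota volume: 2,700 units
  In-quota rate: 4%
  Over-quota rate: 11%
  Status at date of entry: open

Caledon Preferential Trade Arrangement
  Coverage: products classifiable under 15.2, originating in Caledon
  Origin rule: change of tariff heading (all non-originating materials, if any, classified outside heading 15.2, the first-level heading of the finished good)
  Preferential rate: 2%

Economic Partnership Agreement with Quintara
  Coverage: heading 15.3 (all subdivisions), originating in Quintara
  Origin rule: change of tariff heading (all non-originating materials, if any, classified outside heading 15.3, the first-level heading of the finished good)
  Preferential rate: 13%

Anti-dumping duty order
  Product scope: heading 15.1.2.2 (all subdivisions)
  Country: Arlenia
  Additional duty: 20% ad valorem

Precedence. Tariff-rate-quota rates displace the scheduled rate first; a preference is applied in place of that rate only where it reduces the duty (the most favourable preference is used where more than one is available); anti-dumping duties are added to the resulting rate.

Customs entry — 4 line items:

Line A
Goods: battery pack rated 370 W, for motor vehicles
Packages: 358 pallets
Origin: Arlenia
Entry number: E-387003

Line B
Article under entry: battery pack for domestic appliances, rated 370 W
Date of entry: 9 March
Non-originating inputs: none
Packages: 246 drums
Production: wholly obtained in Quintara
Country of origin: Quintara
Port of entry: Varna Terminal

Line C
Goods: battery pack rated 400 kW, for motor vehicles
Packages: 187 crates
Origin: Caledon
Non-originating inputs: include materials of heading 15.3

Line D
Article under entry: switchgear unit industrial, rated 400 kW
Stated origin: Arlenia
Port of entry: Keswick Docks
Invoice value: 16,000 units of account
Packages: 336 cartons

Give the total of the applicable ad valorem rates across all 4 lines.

69%

Line A: battery pack → 15.3; rated 370 W → 15.3.1; for motor vehicles → 15.3.1.2. Scheduled 29%. quota on 15.3.1 open → in-quota 2%. → 2%.
Line B: battery pack → 15.3; rated 370 W → 15.3.1; for domestic appliances → 15.3.1.1. Scheduled 14%. quota on 15.3.1 open → in-quota 2%; Quintara agreement on 15.3.3.2: 15.3.1.1 not covered; Quintara agreement on 15.3: CTH met → 13% available; preference 13% not lower than 2% → no reduction. → 2%.
Line C: battery pack → 15.3; rated 400 kW → 15.3.2; for motor vehicles → 15.3.2.1. Scheduled 33%. Caledon agreement on 15.2: 15.3.2.1 not covered; anti-dumping (Caledon, 15.3): +6%; total 33% + 6% = 39%. → 39%.
Line D: switchgear unit → 15.1; rated 400 kW → 15.1.3; industrial → 15.1.3.1. Scheduled 26%. No special measure applies. → 26%.
Sum: 2% + 2% + 39% + 26% = 69%.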